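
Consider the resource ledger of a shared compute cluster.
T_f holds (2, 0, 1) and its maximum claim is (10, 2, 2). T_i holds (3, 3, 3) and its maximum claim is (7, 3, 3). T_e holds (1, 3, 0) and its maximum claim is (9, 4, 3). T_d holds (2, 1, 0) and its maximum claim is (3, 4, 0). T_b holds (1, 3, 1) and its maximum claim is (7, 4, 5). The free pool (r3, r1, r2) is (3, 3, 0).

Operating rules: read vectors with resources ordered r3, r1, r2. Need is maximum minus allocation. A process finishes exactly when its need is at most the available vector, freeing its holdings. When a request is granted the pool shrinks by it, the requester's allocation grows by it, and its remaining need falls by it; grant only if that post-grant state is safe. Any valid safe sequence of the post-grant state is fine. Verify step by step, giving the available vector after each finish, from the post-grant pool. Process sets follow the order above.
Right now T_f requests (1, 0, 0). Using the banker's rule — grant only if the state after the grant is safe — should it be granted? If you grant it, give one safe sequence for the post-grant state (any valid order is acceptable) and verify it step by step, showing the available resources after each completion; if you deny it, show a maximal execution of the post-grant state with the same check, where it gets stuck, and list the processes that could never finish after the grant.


GRANT. The post-grant state is safe; one safe sequence: T_d, T_i, T_f, T_e, T_b.
Key observation: with (2, 3, 0) left after the transfer, T_d can run at once — the state stays safe.
Step-by-step check of the post-grant state:
  pool = (2, 3, 0)
  run T_d (needs (1, 3, 0), free (2, 3, 0)); after release of (2, 1, 0) the pool is (4, 4, 0)
  run T_i (needs (4, 0, 0), free (4, 4, 0)); after release of (3, 3, 3) the pool is (7, 7, 3)
  run T_f (needs (7, 2, 1), free (7, 7, 3)); after release of (3, 0, 1) the pool is (10, 7, 4)
  run T_e (needs (8, 1, 3), free (10, 7, 4)); after release of (1, 3, 0) the pool is (11, 10, 4)
  run T_b (needs (6, 1, 4), free (11, 10, 4)); after release of (1, 3, 1) the pool is (12, 13, 5)


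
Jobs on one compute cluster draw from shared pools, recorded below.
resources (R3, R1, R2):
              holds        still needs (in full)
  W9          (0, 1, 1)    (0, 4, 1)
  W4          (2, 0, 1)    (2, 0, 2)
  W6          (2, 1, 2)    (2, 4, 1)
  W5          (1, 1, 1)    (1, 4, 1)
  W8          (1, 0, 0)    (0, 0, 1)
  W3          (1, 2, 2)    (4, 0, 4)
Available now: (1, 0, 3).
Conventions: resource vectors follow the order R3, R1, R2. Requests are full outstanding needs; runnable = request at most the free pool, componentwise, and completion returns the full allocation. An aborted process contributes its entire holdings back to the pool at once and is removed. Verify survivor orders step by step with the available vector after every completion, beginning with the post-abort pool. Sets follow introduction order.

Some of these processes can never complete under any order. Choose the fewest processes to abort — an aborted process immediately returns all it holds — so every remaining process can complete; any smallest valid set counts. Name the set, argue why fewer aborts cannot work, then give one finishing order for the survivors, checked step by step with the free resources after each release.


Minimum abort set: W6 and W5.
Key observation: the returned (3, 2, 3) from W6 and W5 is what brings W9 — unrunnable before, under any order — into play at step 4.
Why nothing smaller works — every single abort fails: W9 alone leaves W6 blocked (short on R1); W4 alone leaves W9 blocked (short on R1); W6 alone leaves W9 blocked (short on R1); W5 alone leaves W9 blocked (short on R1); W8 alone leaves W9 blocked (short on R1); W3 alone leaves W9 blocked (short on R1).
The survivors complete as W4, W8, W3, W9. Verifying each step (starting from the post-abort pool):
  pool = (4, 2, 6)
  run W4 (needs (2, 0, 2), free (4, 2, 6)); after release of (2, 0, 1) the pool is (6, 2, 7)
  run W8 (needs (0, 0, 1), free (6, 2, 7)); after release of (1, 0, 0) the pool is (7, 2, 7)
  run W3 (needs (4, 0, 4), free (7, 2, 7)); after release of (1, 2, 2) the pool is (8, 4, 9)
  run W9 (needs (0, 4, 1), free (8, 4, 9)); after release of (0, 1, 1) the pool is (8, 5, 10)


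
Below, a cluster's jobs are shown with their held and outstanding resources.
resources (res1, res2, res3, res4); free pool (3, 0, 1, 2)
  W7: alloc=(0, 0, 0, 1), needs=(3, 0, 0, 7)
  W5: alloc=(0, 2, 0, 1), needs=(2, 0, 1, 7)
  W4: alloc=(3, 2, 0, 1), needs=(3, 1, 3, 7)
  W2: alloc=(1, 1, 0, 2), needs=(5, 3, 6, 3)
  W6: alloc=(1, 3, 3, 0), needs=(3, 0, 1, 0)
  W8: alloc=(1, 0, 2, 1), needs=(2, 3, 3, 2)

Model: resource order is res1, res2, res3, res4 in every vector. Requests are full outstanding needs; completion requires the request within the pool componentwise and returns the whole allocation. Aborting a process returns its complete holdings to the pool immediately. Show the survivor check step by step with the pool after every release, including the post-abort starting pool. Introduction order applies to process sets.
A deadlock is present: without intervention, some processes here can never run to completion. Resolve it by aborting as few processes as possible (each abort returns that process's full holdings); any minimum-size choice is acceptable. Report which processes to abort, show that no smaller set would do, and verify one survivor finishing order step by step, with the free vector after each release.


The answer: abort W7 and W4.
Key observation: the returned (3, 2, 0, 2) from W7 and W4 is what brings W5 — unrunnable before, under any order — into play at step 4.
No one abort is enough; case by case: W7 alone leaves W5 blocked (short on res4); W5 alone leaves W7 blocked (short on res4); W4 alone leaves W7 blocked (short on res4); W2 alone leaves W7 blocked (short on res4); W6 alone leaves W7 blocked (short on res4); W8 alone leaves W7 blocked (short on res4).
One survivor order: W6, W8, W2, W5. Step-by-step check (post-abort pool first):
  pool = (6, 2, 1, 4)
  W6: need (3, 0, 1, 0) fits (6, 2, 1, 4); releases (1, 3, 3, 0), pool now (7, 5, 4, 4)
  W8: need (2, 3, 3, 2) fits (7, 5, 4, 4); releases (1, 0, 2, 1), pool now (8, 5, 6, 5)
  W2: need (5, 3, 6, 3) fits (8, 5, 6, 5); releases (1, 1, 0, 2), pool now (9, 6, 6, 7)
  W5: need (2, 0, 1, 7) fits (9, 6, 6, 7); releases (0, 2, 0, 1), pool now (9, 8, 6, 8)


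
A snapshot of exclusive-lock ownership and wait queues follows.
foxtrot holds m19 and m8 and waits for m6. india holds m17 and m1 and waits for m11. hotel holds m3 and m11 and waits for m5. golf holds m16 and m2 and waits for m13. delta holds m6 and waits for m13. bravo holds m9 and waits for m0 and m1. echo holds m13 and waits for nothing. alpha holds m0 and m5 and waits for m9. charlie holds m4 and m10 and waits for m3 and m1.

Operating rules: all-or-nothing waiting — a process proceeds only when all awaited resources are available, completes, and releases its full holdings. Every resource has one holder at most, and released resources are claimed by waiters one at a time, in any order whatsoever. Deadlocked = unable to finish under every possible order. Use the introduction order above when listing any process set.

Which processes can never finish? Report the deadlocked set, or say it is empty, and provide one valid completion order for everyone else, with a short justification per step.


The deadlocked set is india, hotel, bravo, alpha and charlie.
Key observation: the knot is the closed ring of waits india -> hotel -> alpha -> bravo -> india; charlie waits into the deadlock from upstream.
The rest can finish in the order echo, delta, golf, foxtrot.
Walking it through:
  run echo (it waits on nothing); releases m13
  run delta (all its waits — m13 — are resolved); releases m6
  run golf (all its waits — m13 — are resolved); releases m16 and m2
  run foxtrot (all its waits — m6 — are resolved); releases m19 and m8


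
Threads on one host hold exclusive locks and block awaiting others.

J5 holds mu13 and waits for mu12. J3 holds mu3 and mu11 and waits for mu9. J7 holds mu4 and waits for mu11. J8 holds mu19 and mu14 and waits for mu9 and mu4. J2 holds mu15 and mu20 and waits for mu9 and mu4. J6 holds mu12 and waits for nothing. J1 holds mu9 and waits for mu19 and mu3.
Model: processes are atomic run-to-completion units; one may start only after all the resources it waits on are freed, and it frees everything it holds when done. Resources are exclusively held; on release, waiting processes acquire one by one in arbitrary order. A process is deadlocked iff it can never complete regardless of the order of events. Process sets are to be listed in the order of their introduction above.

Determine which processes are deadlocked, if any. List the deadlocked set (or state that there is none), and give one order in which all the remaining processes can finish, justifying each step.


Deadlocked: J3, J7, J8, J2 and J1.
Key observation: the knot is the closed ring of waits J3 -> J1 -> J3; J7 and J8 are caught in further circular waits and J2 waits into the deadlock from upstream.
A valid finishing order for the others: J6, J5.
Step-by-step check:
  run J6 (it waits on nothing); releases mu12
  run J5 (all its waits — mu12 — are resolved); releases mu13


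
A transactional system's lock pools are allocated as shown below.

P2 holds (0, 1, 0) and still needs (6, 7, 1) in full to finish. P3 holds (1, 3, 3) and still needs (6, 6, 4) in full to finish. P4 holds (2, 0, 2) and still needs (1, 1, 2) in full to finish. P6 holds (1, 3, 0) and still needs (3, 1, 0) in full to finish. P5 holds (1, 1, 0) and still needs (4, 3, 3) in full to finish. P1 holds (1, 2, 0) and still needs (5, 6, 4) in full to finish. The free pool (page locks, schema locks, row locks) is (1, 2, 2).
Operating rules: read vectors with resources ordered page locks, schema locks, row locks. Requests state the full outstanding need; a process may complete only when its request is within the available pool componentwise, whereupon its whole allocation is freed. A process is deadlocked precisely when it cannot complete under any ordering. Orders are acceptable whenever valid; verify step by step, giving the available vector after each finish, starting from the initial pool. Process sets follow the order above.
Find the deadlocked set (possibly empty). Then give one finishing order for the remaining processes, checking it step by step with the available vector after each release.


Nothing here is deadlocked.
Key observation: P4 leads a chain of completions in which each release enables another process.
A valid finishing order for the others: P4, P6, P5, P1, P3, P2. Walking it through:
  pool = (1, 2, 2)
  P4: need (1, 1, 2) fits (1, 2, 2); releases (2, 0, 2), pool now (3, 2, 4)
  P6: need (3, 1, 0) fits (3, 2, 4); releases (1, 3, 0), pool now (4, 5, 4)
  P5: need (4, 3, 3) fits (4, 5, 4); releases (1, 1, 0), pool now (5, 6, 4)
  P1: need (5, 6, 4) fits (5, 6, 4); releases (1, 2, 0), pool now (6, 8, 4)
  P3: need (6, 6, 4) fits (6, 8, 4); releases (1, 3, 3), pool now (7, 11, 7)
  P2: need (6, 7, 1) fits (7, 11, 7); releases (0, 1, 0), pool now (7, 12, 7)


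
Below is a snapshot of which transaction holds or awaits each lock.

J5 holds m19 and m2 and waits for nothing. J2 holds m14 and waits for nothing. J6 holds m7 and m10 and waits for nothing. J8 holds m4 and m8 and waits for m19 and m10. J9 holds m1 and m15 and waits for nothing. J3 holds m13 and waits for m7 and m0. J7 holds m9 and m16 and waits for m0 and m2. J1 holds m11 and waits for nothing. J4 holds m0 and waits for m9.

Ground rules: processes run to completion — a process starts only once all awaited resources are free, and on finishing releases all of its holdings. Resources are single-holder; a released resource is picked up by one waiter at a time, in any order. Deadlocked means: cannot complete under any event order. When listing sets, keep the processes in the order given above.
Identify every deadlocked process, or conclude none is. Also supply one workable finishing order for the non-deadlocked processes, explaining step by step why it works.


The deadlocked set is J3, J7 and J4.
Key observation: the loop J4 -> J7 -> J4 blocks itself forever; J3 waits into the deadlock from upstream.
The rest can finish in the order J1, J6, J5, J8, J2, J9.
Step-by-step check:
  J1: no waits; runs immediately, freeing m11
  J6: no waits; runs immediately, freeing m7 and m10
  J5: no waits; runs immediately, freeing m19 and m2
  J8 waits on m19 and m10 — all released -> runs and releases m4 and m8
  J2: no waits; runs immediately, freeing m14
  J9: no waits; runs immediately, freeing m1 and m15


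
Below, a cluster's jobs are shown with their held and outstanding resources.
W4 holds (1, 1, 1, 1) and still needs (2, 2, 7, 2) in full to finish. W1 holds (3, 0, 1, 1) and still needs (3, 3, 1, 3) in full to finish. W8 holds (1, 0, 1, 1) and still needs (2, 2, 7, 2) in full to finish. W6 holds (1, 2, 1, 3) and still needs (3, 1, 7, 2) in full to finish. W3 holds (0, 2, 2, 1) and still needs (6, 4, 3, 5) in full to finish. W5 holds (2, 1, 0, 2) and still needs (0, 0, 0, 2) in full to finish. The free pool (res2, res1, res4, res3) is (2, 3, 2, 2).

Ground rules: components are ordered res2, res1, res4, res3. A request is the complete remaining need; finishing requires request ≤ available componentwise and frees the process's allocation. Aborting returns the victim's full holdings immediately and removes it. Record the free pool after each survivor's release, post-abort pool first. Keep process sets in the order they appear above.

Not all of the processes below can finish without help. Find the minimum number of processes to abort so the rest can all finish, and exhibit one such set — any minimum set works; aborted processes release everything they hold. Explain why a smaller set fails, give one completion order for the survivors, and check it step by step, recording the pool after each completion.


The answer: abort W4 and W8.
Key observation: W6 could never have finished before the abort; with (2, 1, 2, 2) returned by W4 and W8, it fits at step 4.
No one abort is enough; case by case: W4 alone leaves W8 blocked (short on res4); W1 alone leaves W4 blocked (short on res4); W8 alone leaves W4 blocked (short on res4); W6 alone leaves W4 blocked (short on res4); W3 alone leaves W4 blocked (short on res4); W5 alone leaves W4 blocked (short on res4).
The survivors complete as W1, W3, W5, W6. Step-by-step check (starting from the post-abort pool):
  pool = (4, 4, 4, 4)
  run W1 (needs (3, 3, 1, 3), free (4, 4, 4, 4)); after release of (3, 0, 1, 1) the pool is (7, 4, 5, 5)
  run W3 (needs (6, 4, 3, 5), free (7, 4, 5, 5)); after release of (0, 2, 2, 1) the pool is (7, 6, 7, 6)
  run W5 (needs (0, 0, 0, 2), free (7, 6, 7, 6)); after release of (2, 1, 0, 2) the pool is (9, 7, 7, 8)
  run W6 (needs (3, 1, 7, 2), free (9, 7, 7, 8)); after release of (1, 2, 1, 3) the pool is (10, 9, 8, 11)


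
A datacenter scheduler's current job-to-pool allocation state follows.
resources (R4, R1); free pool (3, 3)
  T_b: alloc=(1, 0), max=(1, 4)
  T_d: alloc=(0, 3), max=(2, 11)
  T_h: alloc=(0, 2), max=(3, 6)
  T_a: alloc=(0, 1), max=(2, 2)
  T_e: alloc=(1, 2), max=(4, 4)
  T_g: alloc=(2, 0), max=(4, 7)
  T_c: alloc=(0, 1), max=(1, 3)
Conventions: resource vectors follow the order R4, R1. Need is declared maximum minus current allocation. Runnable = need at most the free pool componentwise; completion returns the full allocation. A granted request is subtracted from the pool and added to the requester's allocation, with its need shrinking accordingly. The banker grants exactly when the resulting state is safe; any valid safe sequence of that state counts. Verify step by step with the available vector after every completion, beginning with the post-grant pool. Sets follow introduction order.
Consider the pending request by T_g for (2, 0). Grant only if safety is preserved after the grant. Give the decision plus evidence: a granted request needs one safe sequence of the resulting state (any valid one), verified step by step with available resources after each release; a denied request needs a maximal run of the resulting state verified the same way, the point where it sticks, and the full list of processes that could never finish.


DENY: after the grant no complete ordering would exist.
Key observation: after T_c, T_b, T_a the pool peaks at (2, 5), and each blocked process is short somewhere: T_d on R1; T_h on R4; T_e on R4; T_g on R1.
On the post-grant state, T_c, T_b, T_a is a maximal run — nothing extends it. Step-by-step check:
  pool = (1, 3)
  T_c: need (1, 2) fits (1, 3); releases (0, 1), pool now (1, 4)
  T_b: need (0, 4) fits (1, 4); releases (1, 0), pool now (2, 4)
  T_a: need (2, 1) fits (2, 4); releases (0, 1), pool now (2, 5)
  blocked: T_d wants (2, 8), pool (2, 5) — not enough R1
  blocked: T_h wants (3, 4), pool (2, 5) — not enough R4
  blocked: T_e wants (3, 2), pool (2, 5) — not enough R4
  blocked: T_g wants (0, 7), pool (2, 5) — not enough R1
Post-grant, the permanently blocked set is T_d, T_h, T_e and T_g.


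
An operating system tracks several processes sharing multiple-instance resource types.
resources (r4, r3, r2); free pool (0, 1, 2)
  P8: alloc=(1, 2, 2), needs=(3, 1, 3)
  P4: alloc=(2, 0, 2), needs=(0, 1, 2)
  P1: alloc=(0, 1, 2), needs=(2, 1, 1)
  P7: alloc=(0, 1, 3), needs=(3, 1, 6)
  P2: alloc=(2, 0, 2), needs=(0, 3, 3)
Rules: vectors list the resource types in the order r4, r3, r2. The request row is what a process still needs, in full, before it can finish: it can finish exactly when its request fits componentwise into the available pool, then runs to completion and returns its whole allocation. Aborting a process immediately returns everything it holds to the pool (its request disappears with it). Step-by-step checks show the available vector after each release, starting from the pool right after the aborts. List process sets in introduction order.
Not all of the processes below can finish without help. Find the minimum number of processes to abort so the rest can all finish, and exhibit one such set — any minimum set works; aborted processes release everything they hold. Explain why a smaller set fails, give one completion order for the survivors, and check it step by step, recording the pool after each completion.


Minimum abort set: P8.
Key observation: aborting P8 returns (1, 2, 2), and P2 — hopeless before — runs at step 1 with the returned capacity in the pool.
Minimality: the empty abort set fails — the state is deadlocked as it stands.
Survivors finish in the order: P2, P4, P1, P7. Walking it through (pool after the aborts first):
  pool = (1, 3, 4)
  run P2 (needs (0, 3, 3), free (1, 3, 4)); after release of (2, 0, 2) the pool is (3, 3, 6)
  run P4 (needs (0, 1, 2), free (3, 3, 6)); after release of (2, 0, 2) the pool is (5, 3, 8)
  run P1 (needs (2, 1, 1), free (5, 3, 8)); after release of (0, 1, 2) the pool is (5, 4, 10)
  run P7 (needs (3, 1, 6), free (5, 4, 10)); after release of (0, 1, 3) the pool is (5, 5, 13)


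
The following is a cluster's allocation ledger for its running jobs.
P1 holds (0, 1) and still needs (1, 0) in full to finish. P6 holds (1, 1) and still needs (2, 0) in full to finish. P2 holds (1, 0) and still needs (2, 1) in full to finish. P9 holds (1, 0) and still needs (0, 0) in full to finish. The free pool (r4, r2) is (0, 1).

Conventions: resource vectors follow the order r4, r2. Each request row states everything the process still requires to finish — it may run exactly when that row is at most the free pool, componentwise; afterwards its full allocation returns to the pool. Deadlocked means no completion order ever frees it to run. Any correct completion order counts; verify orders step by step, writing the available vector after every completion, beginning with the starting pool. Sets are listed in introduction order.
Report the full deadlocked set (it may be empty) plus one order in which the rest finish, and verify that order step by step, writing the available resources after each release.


The deadlocked set is P6 and P2.
Key observation: no order helps: past P9, P1, the free pool tops out at (1, 2), below what each blocked process needs in r4.
One completion order for the rest: P9, P1. Walking it through:
  pool = (0, 1)
  P9: need (0, 0) fits (0, 1); releases (1, 0), pool now (1, 1)
  P1: need (1, 0) fits (1, 1); releases (0, 1), pool now (1, 2)
None of the blocked processes ever fits:
  P6 still needs (2, 0) but only (1, 2) is free — short on r4
  P2 still needs (2, 1) but only (1, 2) is free — short on r4


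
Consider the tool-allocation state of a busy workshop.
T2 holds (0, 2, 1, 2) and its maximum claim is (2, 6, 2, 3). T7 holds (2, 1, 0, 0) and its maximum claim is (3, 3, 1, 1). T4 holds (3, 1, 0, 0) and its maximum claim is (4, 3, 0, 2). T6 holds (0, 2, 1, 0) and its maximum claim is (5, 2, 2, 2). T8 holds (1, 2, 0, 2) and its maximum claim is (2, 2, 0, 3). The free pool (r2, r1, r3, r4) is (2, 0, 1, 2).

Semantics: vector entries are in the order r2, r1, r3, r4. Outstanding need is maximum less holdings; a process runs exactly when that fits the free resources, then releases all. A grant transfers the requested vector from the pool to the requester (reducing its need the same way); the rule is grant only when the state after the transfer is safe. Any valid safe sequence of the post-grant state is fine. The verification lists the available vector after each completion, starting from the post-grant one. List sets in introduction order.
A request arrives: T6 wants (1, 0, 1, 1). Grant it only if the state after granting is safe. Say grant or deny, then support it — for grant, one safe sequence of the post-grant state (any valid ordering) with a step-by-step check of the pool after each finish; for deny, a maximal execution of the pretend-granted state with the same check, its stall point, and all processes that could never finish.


GRANT. The post-grant state is safe; one safe sequence: T8, T4, T6, T2, T7.
Key observation: (1, 0, 0, 1) free after granting still covers T8 first, and each release covers the next.
Verifying the post-grant state step by step:
  pool = (1, 0, 0, 1)
  run T8 (needs (1, 0, 0, 1), free (1, 0, 0, 1)); after release of (1, 2, 0, 2) the pool is (2, 2, 0, 3)
  run T4 (needs (1, 2, 0, 2), free (2, 2, 0, 3)); after release of (3, 1, 0, 0) the pool is (5, 3, 0, 3)
  run T6 (needs (4, 0, 0, 1), free (5, 3, 0, 3)); after release of (1, 2, 2, 1) the pool is (6, 5, 2, 4)
  run T2 (needs (2, 4, 1, 1), free (6, 5, 2, 4)); after release of (0, 2, 1, 2) the pool is (6, 7, 3, 6)
  run T7 (needs (1, 2, 1, 1), free (6, 7, 3, 6)); after release of (2, 1, 0, 0) the pool is (8, 8, 3, 6)


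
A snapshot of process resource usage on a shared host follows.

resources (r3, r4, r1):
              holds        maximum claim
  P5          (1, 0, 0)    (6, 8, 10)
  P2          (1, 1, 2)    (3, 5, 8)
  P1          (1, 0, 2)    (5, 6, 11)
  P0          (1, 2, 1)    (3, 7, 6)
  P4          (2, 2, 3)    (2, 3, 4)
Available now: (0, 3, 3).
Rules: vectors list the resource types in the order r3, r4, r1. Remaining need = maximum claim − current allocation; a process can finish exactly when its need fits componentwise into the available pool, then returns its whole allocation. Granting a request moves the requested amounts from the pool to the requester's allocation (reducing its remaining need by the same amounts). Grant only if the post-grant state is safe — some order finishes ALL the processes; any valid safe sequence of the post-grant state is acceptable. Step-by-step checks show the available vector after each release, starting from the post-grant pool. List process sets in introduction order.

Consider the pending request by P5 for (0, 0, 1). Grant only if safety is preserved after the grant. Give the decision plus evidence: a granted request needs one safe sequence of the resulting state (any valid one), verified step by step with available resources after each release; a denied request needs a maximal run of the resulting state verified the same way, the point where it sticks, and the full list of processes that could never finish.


DENY — the pretend-granted state is unsafe.
Key observation: after P4, P0, P2 complete, (4, 8, 8) is the best the pool ever gets, yet each leftover process wants more r1.
After a pretend grant, a maximal execution: P4, P0, P2 — then nothing else fits. Step-by-step check:
  pool = (0, 3, 2)
  P4: need (0, 1, 1) fits (0, 3, 2); releases (2, 2, 3), pool now (2, 5, 5)
  P0: need (2, 5, 5) fits (2, 5, 5); releases (1, 2, 1), pool now (3, 7, 6)
  P2: need (2, 4, 6) fits (3, 7, 6); releases (1, 1, 2), pool now (4, 8, 8)
  P5 still needs (5, 8, 9) but only (4, 8, 8) is free — short on r3 and r1
  P1 still needs (4, 6, 9) but only (4, 8, 8) is free — short on r1
Post-grant, the permanently blocked set is P5 and P1.


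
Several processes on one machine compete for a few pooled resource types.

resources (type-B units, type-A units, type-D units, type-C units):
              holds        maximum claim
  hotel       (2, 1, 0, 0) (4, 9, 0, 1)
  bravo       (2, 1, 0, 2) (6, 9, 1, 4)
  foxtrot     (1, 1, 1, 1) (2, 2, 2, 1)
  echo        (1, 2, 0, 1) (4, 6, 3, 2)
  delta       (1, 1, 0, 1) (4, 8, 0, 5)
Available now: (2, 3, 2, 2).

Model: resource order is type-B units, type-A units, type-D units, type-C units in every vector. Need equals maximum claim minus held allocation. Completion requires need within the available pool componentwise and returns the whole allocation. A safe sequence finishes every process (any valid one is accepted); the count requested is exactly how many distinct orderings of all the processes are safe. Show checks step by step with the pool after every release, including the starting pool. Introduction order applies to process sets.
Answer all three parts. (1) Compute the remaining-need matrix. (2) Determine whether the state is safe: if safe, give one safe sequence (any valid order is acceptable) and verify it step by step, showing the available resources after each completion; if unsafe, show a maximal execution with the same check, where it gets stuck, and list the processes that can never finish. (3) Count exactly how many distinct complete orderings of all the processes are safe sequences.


(1) Outstanding need per process (order type-B units, type-A units, type-D units, type-C units):
  hotel: (2, 8, 0, 1)
  bravo: (4, 8, 1, 2)
  foxtrot: (1, 1, 1, 0)
  echo: (3, 4, 3, 1)
  delta: (3, 7, 0, 4)
(2) The state is UNSAFE.
Key observation: foxtrot, echo can finish, but then (4, 6, 3, 4) is all there is, and the blocked group's type-A units demands exceed it.
A maximal execution: foxtrot, echo — then nothing else fits. Verifying each step:
  pool = (2, 3, 2, 2)
  foxtrot: need (1, 1, 1, 0) fits (2, 3, 2, 2); releases (1, 1, 1, 1), pool now (3, 4, 3, 3)
  echo: need (3, 4, 3, 1) fits (3, 4, 3, 3); releases (1, 2, 0, 1), pool now (4, 6, 3, 4)
  hotel still needs (2, 8, 0, 1) but only (4, 6, 3, 4) is free — short on type-A units
  bravo still needs (4, 8, 1, 2) but only (4, 6, 3, 4) is free — short on type-A units
  delta still needs (3, 7, 0, 4) but only (4, 6, 3, 4) is free — short on type-A units
Never able to finish: hotel, bravo and delta.
(3) Exactly 0 of the possible complete orderings are safe sequences.


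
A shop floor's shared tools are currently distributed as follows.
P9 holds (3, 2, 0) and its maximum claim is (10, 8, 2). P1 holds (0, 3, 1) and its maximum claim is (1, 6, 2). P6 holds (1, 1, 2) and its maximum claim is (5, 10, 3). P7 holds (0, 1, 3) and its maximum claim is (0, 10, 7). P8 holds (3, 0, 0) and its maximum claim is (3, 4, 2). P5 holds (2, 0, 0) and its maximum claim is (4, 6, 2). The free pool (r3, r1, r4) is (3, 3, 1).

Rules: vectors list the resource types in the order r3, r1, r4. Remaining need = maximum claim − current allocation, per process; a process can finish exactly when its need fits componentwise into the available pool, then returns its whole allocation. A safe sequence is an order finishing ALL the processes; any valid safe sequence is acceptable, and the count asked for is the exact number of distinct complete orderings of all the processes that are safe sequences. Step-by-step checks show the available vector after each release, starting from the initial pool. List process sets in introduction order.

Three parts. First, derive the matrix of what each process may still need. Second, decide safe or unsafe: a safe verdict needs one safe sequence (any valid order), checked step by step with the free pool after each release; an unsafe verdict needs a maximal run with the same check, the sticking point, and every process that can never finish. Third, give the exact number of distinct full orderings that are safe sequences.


(1) Outstanding need per process (order r3, r1, r4):
  P9: (7, 6, 2)
  P1: (1, 3, 1)
  P6: (4, 9, 1)
  P7: (0, 9, 4)
  P8: (0, 4, 2)
  P5: (2, 6, 2)
(2) The state is UNSAFE.
Key observation: the pool after P1, P8, P5, P9 is (11, 8, 2); every surviving request exceeds it in r1, so progress ends there.
Going as far as possible: P1, P8, P5, P9; after that, nothing fits. Walking it through:
  pool = (3, 3, 1)
  run P1 (needs (1, 3, 1), free (3, 3, 1)); after release of (0, 3, 1) the pool is (3, 6, 2)
  run P8 (needs (0, 4, 2), free (3, 6, 2)); after release of (3, 0, 0) the pool is (6, 6, 2)
  run P5 (needs (2, 6, 2), free (6, 6, 2)); after release of (2, 0, 0) the pool is (8, 6, 2)
  run P9 (needs (7, 6, 2), free (8, 6, 2)); after release of (3, 2, 0) the pool is (11, 8, 2)
  blocked: P6 wants (4, 9, 1), pool (11, 8, 2) — not enough r1
  blocked: P7 wants (0, 9, 4), pool (11, 8, 2) — not enough r1 and r4
Processes that can never finish: P6 and P7.
(3) Exactly 0 of the possible complete orderings are safe sequences.


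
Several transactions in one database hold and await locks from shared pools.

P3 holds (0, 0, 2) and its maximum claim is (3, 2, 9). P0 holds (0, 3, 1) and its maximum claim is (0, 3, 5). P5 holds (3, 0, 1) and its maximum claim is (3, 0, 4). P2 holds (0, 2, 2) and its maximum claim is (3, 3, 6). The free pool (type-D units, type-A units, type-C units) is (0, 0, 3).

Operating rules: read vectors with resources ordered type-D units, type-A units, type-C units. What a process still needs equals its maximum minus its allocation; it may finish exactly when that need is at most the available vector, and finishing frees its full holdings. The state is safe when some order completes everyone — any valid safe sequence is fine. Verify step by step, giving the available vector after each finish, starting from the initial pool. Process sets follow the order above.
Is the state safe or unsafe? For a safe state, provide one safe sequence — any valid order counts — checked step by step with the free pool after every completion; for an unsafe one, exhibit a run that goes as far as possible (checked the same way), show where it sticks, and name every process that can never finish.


SAFE — a valid safe sequence is P5, P0, P2, P3.
Key observation: at P5 the run first touches a limit — (0, 0, 3) against (0, 0, 3), exact on a resource it actually requests.
Walking it through:
  pool = (0, 0, 3)
  P5: need (0, 0, 3) fits (0, 0, 3); releases (3, 0, 1), pool now (3, 0, 4)
  P0: need (0, 0, 4) fits (3, 0, 4); releases (0, 3, 1), pool now (3, 3, 5)
  P2: need (3, 1, 4) fits (3, 3, 5); releases (0, 2, 2), pool now (3, 5, 7)
  P3: need (3, 2, 7) fits (3, 5, 7); releases (0, 0, 2), pool now (3, 5, 9)


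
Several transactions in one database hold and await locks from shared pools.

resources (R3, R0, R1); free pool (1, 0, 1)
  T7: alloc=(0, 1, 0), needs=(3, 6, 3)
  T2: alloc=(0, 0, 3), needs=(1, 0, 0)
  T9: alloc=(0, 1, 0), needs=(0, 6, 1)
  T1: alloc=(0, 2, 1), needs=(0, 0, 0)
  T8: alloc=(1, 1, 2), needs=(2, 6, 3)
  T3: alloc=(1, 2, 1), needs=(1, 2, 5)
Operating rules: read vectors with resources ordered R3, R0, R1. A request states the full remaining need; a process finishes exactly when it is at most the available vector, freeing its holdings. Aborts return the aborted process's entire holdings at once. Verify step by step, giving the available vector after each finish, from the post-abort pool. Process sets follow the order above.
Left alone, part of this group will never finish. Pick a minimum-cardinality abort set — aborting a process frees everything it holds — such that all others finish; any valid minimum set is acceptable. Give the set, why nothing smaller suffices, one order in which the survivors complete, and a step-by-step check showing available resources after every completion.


The answer: abort T7 and T8.
Key observation: the deadlocked T9 becomes finishable only because T7 and T8 released (1, 2, 2); it completes at step 4 below.
No one abort is enough; case by case: T7 alone leaves T9 blocked (short on R0); T2 alone leaves T7 blocked (short on R3 and R0); T9 alone leaves T7 blocked (short on R3 and R0); T1 alone leaves T7 blocked (short on R3 and R0); T8 alone leaves T7 blocked (short on R0); T3 alone leaves T7 blocked (short on R3 and R0).
Survivors finish in the order: T2, T3, T1, T9. Verifying each step (pool after the aborts first):
  pool = (2, 2, 3)
  T2: need (1, 0, 0) fits (2, 2, 3); releases (0, 0, 3), pool now (2, 2, 6)
  T3: need (1, 2, 5) fits (2, 2, 6); releases (1, 2, 1), pool now (3, 4, 7)
  T1: need (0, 0, 0) fits (3, 4, 7); releases (0, 2, 1), pool now (3, 6, 8)
  T9: need (0, 6, 1) fits (3, 6, 8); releases (0, 1, 0), pool now (3, 7, 8)


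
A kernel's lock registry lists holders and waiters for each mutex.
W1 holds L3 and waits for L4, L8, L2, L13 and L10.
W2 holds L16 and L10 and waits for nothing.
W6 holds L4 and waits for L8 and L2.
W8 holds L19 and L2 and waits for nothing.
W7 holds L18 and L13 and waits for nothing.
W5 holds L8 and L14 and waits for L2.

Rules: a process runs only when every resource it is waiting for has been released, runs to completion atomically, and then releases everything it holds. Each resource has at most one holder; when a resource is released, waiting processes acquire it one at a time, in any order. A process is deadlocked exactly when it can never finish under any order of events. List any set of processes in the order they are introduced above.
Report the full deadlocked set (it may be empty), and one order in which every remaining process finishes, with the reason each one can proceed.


No process is deadlocked.
Key observation: every chain of waits terminates; starting from the processes that wait on nothing, all the rest unlock in turn.
A valid finishing order for the others: W8, W5, W2, W7, W6, W1.
Check, step by step:
  run W8 (it waits on nothing); releases L19 and L2
  W5: everything it awaited (L2) is free; runs, freeing L8 and L14
  run W2 (it waits on nothing); releases L16 and L10
  run W7 (it waits on nothing); releases L18 and L13
  W6: everything it awaited (L8 and L2) is free; runs, freeing L4
  W1: everything it awaited (L4, L8, L2, L13 and L10) is free; runs, freeing L3


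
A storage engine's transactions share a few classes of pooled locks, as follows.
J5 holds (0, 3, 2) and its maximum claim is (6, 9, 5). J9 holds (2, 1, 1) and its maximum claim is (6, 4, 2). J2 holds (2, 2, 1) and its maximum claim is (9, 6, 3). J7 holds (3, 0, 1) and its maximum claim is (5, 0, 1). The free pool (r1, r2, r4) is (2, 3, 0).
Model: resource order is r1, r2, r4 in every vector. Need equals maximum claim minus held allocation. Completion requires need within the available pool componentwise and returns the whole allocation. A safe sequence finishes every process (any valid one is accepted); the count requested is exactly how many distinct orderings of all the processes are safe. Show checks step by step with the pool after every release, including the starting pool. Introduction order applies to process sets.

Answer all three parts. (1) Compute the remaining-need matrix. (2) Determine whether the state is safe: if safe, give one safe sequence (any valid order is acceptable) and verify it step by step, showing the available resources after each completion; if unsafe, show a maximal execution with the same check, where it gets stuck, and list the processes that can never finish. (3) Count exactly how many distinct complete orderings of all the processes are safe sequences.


(1) Remaining need (order r1, r2, r4):
  J5: (6, 6, 3)
  J9: (4, 3, 1)
  J2: (7, 4, 2)
  J7: (2, 0, 0)
(2) SAFE — a valid safe sequence is J7, J9, J2, J5.
Key observation: J7 is the earliest step where a requested resource binds exactly: need (2, 0, 0), pool (2, 3, 0) at its turn.
Check, step by step:
  pool = (2, 3, 0)
  run J7 (needs (2, 0, 0), free (2, 3, 0)); after release of (3, 0, 1) the pool is (5, 3, 1)
  run J9 (needs (4, 3, 1), free (5, 3, 1)); after release of (2, 1, 1) the pool is (7, 4, 2)
  run J2 (needs (7, 4, 2), free (7, 4, 2)); after release of (2, 2, 1) the pool is (9, 6, 3)
  run J5 (needs (6, 6, 3), free (9, 6, 3)); after release of (0, 3, 2) the pool is (9, 9, 5)
(3) Precisely 1 of the possible complete orderings is a safe sequence.


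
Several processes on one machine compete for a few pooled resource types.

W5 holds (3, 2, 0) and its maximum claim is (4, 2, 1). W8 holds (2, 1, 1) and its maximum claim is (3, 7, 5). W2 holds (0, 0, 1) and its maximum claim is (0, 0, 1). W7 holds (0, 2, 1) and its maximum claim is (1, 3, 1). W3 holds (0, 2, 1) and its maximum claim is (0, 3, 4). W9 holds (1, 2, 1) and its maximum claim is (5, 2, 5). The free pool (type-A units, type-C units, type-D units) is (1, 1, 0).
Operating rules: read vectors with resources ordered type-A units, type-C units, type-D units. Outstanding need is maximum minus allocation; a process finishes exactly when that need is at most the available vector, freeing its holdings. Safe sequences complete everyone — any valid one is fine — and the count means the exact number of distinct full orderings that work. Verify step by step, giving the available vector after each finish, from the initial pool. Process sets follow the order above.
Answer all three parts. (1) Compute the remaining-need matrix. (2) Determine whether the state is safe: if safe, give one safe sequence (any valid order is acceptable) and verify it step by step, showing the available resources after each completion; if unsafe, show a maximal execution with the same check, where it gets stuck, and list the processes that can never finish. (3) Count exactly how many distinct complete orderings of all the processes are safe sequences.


(1) Outstanding need per process (order type-A units, type-C units, type-D units):
  W5: (1, 0, 1)
  W8: (1, 6, 4)
  W2: (0, 0, 0)
  W7: (1, 1, 0)
  W3: (0, 1, 3)
  W9: (4, 0, 4)
(2) UNSAFE.
Key observation: no order helps: past W7, W2, W5, the free pool tops out at (4, 5, 2), below what each blocked process needs in type-D units.
Going as far as possible: W7, W2, W5; after that, nothing fits. Verifying each step:
  pool = (1, 1, 0)
  W7 needs (1, 1, 0) <= (1, 1, 0) -> finishes; pool += (0, 2, 1) = (1, 3, 1)
  W2 needs (0, 0, 0) <= (1, 3, 1) -> finishes; pool += (0, 0, 1) = (1, 3, 2)
  W5 needs (1, 0, 1) <= (1, 3, 2) -> finishes; pool += (3, 2, 0) = (4, 5, 2)
  blocked: W8 wants (1, 6, 4), pool (4, 5, 2) — not enough type-C units and type-D units
  blocked: W3 wants (0, 1, 3), pool (4, 5, 2) — not enough type-D units
  blocked: W9 wants (4, 0, 4), pool (4, 5, 2) — not enough type-D units
Permanently blocked: W8, W3 and W9.
(3) Precisely 0 of the possible complete orderings are safe sequences.


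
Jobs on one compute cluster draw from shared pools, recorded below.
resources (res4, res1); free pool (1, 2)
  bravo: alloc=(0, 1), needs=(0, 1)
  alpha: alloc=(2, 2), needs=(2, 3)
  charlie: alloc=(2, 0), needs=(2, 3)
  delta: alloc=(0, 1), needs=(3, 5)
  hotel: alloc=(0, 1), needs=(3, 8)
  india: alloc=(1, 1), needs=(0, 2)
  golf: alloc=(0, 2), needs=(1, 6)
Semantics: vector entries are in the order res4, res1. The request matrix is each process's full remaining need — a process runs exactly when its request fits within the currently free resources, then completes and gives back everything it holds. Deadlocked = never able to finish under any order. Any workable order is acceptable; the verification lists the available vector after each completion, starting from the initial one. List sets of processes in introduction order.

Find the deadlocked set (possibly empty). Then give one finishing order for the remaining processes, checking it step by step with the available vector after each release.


The deadlocked set is empty.
Key observation: india leads a chain of completions in which each release enables another process.
One completion order for the rest: india, alpha, delta, golf, hotel, charlie, bravo. Verifying each step:
  pool = (1, 2)
  india needs (0, 2) <= (1, 2) -> finishes; pool += (1, 1) = (2, 3)
  alpha needs (2, 3) <= (2, 3) -> finishes; pool += (2, 2) = (4, 5)
  delta needs (3, 5) <= (4, 5) -> finishes; pool += (0, 1) = (4, 6)
  golf needs (1, 6) <= (4, 6) -> finishes; pool += (0, 2) = (4, 8)
  hotel needs (3, 8) <= (4, 8) -> finishes; pool += (0, 1) = (4, 9)
  charlie needs (2, 3) <= (4, 9) -> finishes; pool += (2, 0) = (6, 9)
  bravo needs (0, 1) <= (6, 9) -> finishes; pool += (0, 1) = (6, 10)
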